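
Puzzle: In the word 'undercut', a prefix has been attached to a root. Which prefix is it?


The word 'undercut' = 'under' (prefix) + 'cut' (root). The prefix is 'under'.

under


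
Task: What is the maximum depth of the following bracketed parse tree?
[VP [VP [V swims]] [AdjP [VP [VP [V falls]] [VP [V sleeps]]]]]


Count bracket nesting levels:
'[' at pos 0: depth = 1
'[' at pos 4: depth = 2
'[' at pos 8: depth = 3
'[' at pos 19: depth = 2
'[' at pos 25: depth = 3
'[' at pos 29: depth = 4
'[' at pos 33: depth = 5
'[' at pos 44: depth = 4
'[' at pos 48: depth = 5
Maximum depth reached: 5

5


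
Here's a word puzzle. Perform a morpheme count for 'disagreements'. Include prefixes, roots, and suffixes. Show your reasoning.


Decomposition: dis- (prefix) + agree (root) + -ment (suffix) + -s (plural) = 4 morpheme(s)

4 morphemes


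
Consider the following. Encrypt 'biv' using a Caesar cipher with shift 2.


Shift each letter by 2: b -> d, i -> k, v -> x. Result: 'dkx'.

dkx


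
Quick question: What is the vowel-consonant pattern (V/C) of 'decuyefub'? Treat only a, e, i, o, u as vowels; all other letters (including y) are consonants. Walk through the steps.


Letter mapping: d = C, e = V, c = C, u = V, y = C, e = V, f = C, u = V, b = C.

CVCVCVCVC


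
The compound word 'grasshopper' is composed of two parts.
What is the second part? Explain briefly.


Split 'grasshopper' into 'grass' + 'hopper'. The second part is 'hopper'.

hopper


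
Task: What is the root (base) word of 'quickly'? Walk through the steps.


Remove suffix '-ly' from 'quickly' to get root 'quick'.

quick


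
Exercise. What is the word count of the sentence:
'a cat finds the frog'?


Split into words: a | cat | finds | the | frog = 5 words.

5


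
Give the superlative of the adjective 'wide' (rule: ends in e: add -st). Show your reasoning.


Apply superlative formation (ends in e: add -st): 'wide' -> 'widest'.

widest


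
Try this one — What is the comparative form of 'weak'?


Apply comparative formation (add -er): 'weak' -> 'weaker'.

weaker


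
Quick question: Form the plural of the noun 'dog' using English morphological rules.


Apply rule: Add -s. 'dog' becomes 'dogs'.

dogs


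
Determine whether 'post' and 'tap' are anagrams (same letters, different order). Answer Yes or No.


Sorted letters of 'post': 'opst'
Sorted letters of 'tap': 'apt'
They do not match.

No


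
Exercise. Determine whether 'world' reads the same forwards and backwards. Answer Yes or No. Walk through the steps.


Forward: 'world'
Reversed: 'dlrow'
They differ.

No


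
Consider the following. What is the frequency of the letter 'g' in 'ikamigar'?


Letter 'g' in 'ikamigar': found at position(s) 6 = 1 occurrence(s).

1


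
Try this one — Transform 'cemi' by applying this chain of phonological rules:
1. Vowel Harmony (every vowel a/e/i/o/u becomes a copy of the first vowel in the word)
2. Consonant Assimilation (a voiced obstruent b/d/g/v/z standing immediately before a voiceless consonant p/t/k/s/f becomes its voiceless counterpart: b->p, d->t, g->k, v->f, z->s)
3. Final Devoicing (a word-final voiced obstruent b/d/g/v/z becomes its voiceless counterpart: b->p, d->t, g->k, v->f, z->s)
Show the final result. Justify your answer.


Starting form: 'cemi'
Rule 1: Vowel Harmony: all vowels become 'e' (matching first vowel). 'cemi' -> 'ceme'
Rule 2: Consonant Assimilation: no voiced obstruent (b/d/g/v/z) stands immediately before a voiceless consonant (p/t/k/s/f). No change.
Rule 3: Final Devoicing: the word ends in the vowel 'e', not a consonant. No change.
Final form: 'ceme'

ceme


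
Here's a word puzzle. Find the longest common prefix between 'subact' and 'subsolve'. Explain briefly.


Compare from the start: 3 characters match: 'sub'. Mismatch at position 4: 'a' vs 's'.

sub


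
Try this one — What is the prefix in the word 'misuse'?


The word 'misuse' = 'mis' (prefix) + 'use' (root). The prefix is 'mis'.

mis


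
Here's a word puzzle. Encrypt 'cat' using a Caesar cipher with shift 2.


Shift each letter by 2: c -> e, a -> c, t -> v. Result: 'ecv'.

ecv


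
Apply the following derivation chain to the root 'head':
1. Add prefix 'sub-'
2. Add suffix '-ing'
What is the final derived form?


Step 1: Add prefix 'sub-' to 'head' = 'subhead'
Step 2: Add suffix '-ing' to 'subhead' = 'subheading'

subheading


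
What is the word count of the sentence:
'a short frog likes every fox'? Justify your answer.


Split into words: a | short | frog | likes | every | fox = 6 words.

6


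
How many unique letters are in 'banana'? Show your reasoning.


Unique letters in 'banana': {a, b, n} = 3 distinct letters.

3


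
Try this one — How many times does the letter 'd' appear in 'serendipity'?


Letter 'd' in 'serendipity': found at position(s) 6 = 1 occurrence(s).

1


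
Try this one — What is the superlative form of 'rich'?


Apply superlative formation (add -est): 'rich' -> 'richest'.

richest


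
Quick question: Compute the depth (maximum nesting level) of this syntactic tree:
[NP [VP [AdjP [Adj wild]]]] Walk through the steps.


Count bracket nesting levels:
'[' at pos 0: depth = 1
'[' at pos 4: depth = 2
'[' at pos 8: depth = 3
'[' at pos 14: depth = 4
Maximum depth reached: 4

4


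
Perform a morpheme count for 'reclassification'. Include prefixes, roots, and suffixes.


Decomposition: re- (prefix) + class (root) + -ify (suffix) + -ation (suffix) = 4 morpheme(s)

4 morphemes


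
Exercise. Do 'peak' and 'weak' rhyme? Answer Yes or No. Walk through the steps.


Rime (stressed vowel + following sounds) of 'peak': -eak = /iːk/
Rime of 'weak': -eak = /iːk/
/iːk/ and /iːk/ are the same ending sound, so the words rhyme.

Yes


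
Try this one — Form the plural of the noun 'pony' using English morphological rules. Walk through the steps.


Apply rule: Change -y to -ies (consonant + y). 'pony' becomes 'ponies'.

ponies


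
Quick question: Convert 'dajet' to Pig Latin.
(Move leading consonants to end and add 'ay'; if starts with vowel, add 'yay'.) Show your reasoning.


'dajet': move consonant cluster 'd' to end and add 'ay': 'ajetday'.

ajetday


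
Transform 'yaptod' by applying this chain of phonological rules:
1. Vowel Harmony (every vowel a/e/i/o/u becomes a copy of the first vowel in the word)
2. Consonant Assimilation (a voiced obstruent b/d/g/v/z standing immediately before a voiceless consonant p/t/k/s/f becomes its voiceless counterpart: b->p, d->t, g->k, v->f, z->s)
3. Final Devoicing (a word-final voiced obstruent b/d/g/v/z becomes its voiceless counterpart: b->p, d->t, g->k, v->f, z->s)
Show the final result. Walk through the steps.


Starting form: 'yaptod'
Rule 1: Vowel Harmony: all vowels become 'a' (matching first vowel). 'yaptod' -> 'yaptad'
Rule 2: Consonant Assimilation: no voiced obstruent (b/d/g/v/z) stands immediately before a voiceless consonant (p/t/k/s/f). No change.
Rule 3: Final Devoicing: word-final voiced obstruent 'd' becomes voiceless 't'. 'yaptad' -> 'yaptat'
Final form: 'yaptat'

yaptat


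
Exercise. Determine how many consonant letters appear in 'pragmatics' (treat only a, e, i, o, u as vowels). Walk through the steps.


Consonants in 'pragmatics': p, r, g, m, t, c, s = 7 consonants.

7


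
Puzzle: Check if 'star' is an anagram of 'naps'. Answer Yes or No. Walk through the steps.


Sorted letters of 'star': 'arst'
Sorted letters of 'naps': 'anps'
They do not match.

No


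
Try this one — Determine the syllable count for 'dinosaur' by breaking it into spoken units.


Break 'dinosaur' into syllables: di-no-saur -> di | no | saur = 3 syllables

3 syllables


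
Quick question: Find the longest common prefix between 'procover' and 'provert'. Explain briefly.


Compare from the start: 3 characters match: 'pro'. Mismatch at position 4: 'c' vs 'v'.

pro


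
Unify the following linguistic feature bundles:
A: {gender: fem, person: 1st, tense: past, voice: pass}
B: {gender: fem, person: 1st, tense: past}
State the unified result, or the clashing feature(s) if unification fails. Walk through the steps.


Compare features:
gender: A=fem vs B=fem -> unified: fem
person: A=1st vs B=1st -> unified: 1st
tense: A=past vs B=past -> unified: past
voice: A=pass vs B=_ -> unified: pass
No clashes found.

Unified: {gender: fem, person: 1st, tense: past, voice: pass}


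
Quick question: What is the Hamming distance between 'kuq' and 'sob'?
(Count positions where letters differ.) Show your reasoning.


Alignment:
Position 1: 'k' vs 's' = DIFFER
Position 2: 'u' vs 'o' = DIFFER
Position 3: 'q' vs 'b' = DIFFER
Total differences: 3

3


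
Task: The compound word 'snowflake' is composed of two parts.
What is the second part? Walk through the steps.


Split 'snowflake' into 'snow' + 'flake'. The second part is 'flake'.

flake


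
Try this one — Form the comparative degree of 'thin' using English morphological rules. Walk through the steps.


Apply comparative formation (double final consonant, add -er): 'thin' -> 'thinner'.

thinner


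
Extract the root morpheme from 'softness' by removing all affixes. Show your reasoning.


Remove suffix '-ness' from 'softness' to get root 'soft'.

soft


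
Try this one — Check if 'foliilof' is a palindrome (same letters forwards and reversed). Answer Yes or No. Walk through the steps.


Forward: 'foliilof'
Reversed: 'foliilof'
They are identical.

Yes


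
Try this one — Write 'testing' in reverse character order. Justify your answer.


Reverse 'testing' character by character: 'gnitset'.

gnitset


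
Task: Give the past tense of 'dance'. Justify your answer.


Apply rule: Add -d (word ends in -e). 'dance' becomes 'danced'.

danced


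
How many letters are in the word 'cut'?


Spell out 'cut' and number each letter: c(1), u(2), t(3). Total: 3 letters.

3


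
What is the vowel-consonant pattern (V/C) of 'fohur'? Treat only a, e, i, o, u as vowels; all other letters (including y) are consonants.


Letter mapping: f = C, o = V, h = C, u = V, r = C.

CVCVC


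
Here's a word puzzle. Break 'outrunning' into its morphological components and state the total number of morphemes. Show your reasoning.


Step 1: Identify prefix: 'out' (meaning: surpass)
Step 2: Identify root: 'run'
Step 3: Identify suffix(es): 'ing'
Decomposition: out- (prefix: surpass) + run (root) + -ing (suffix: ongoing action)
Total morphemes: 3

3 morphemes (out- (prefix: surpass) + run (root) + -ing (suffix: ongoing action))


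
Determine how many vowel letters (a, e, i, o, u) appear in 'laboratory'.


Vowels in 'laboratory': a, o, a, o = 4 vowels.

4


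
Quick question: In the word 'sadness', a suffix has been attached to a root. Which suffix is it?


The word 'sadness' = 'sad' (root) + '-ness' (suffix). The suffix is '-ness'.

ness


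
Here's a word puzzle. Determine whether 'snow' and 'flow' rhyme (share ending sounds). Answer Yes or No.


Rime (stressed vowel + following sounds) of 'snow': -ow = /oʊ/
Rime of 'flow': -ow = /oʊ/
/oʊ/ and /oʊ/ are the same ending sound, so the words rhyme.

Yes


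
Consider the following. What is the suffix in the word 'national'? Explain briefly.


The word 'national' = 'nation' (root) + '-al' (suffix). The suffix is '-al'.

al


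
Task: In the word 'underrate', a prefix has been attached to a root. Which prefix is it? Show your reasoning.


The word 'underrate' = 'under' (prefix) + 'rate' (root). The prefix is 'under'.

under


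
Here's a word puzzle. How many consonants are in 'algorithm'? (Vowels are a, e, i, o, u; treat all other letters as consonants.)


Consonants in 'algorithm': l, g, r, t, h, m = 6 consonants.

6


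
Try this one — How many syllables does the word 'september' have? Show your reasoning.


Break 'september' into syllables: sep-tem-ber -> sep | tem | ber = 3 syllables

3 syllables


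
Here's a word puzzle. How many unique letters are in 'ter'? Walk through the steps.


Unique letters in 'ter': {e, r, t} = 3 distinct letters.

3


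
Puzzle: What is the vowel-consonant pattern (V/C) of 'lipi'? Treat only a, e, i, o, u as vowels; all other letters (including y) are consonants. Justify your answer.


Letter mapping: l = C, i = V, p = C, i = V.

CVCV


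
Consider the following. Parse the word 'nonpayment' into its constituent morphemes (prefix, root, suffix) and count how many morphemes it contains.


Step 1: Identify prefix: 'non' (meaning: not)
Step 2: Identify root: 'pay'
Step 3: Identify suffix(es): 'ment'
Decomposition: non- (prefix: not) + pay (root) + -ment (suffix: action/result)
Total morphemes: 3

3 morphemes (non- (prefix: not) + pay (root) + -ment (suffix: action/result))


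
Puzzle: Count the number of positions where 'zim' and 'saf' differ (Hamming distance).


Alignment:
Position 1: 'z' vs 's' = DIFFER
Position 2: 'i' vs 'a' = DIFFER
Position 3: 'm' vs 'f' = DIFFER
Total differences: 3

3


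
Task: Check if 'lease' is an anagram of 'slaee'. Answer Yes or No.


Sorted letters of 'lease': 'aeels'
Sorted letters of 'slaee': 'aeels'
They match.

Yes


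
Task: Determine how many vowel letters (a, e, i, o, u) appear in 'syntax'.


Vowels in 'syntax': a = 1 vowels.

1


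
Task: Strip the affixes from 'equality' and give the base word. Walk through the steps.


Remove suffix '-ity' from 'equality' to get root 'equal'.

equal


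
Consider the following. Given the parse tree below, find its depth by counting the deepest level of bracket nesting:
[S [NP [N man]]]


Count bracket nesting levels:
'[' at pos 0: depth = 1
'[' at pos 3: depth = 2
'[' at pos 7: depth = 3
Maximum depth reached: 3

3


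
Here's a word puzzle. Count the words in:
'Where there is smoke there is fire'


Split into words: Where | there | is | smoke | there | is | fire = 7 words.

7


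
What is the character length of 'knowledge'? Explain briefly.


Spell out 'knowledge' and number each letter: k(1), n(2), o(3), w(4), l(5), e(6), d(7), g(8), e(9). Total: 9 letters.

9


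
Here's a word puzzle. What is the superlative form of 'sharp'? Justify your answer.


Apply superlative formation (add -est): 'sharp' -> 'sharpest'.

sharpest


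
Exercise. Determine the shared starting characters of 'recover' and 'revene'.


Compare from the start: 2 characters match: 're'. Mismatch at position 3: 'c' vs 'v'.

re


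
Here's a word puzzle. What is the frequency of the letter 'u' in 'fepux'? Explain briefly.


Letter 'u' in 'fepux': found at position(s) 4 = 1 occurrence(s).

1


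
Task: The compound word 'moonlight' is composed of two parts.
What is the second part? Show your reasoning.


Split 'moonlight' into 'moon' + 'light'. The second part is 'light'.

light


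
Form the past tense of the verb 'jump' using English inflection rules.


Apply rule: Add -ed. 'jump' becomes 'jumped'.

jumped


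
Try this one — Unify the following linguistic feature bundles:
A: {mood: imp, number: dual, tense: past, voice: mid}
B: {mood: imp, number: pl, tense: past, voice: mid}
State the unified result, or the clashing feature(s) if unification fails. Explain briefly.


Compare features:
mood: A=imp vs B=imp -> unified: imp
number: A=dual vs B=pl -> CLASH
tense: A=past vs B=past -> unified: past
voice: A=mid vs B=mid -> unified: mid
Clash detected on feature 'number' (dual vs pl); unification fails.

CLASH on 'number' (dual vs pl)


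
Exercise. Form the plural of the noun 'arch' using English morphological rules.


Apply rule: Add -es (sibilant/fricative ending). 'arch' becomes 'arches'.

arches


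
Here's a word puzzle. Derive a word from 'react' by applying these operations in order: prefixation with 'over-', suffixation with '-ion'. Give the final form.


Step 1: Add prefix 'over-' to 'react' = 'overreact'
Step 2: Add suffix '-ion' to 'overreact' = 'overreaction'

overreaction


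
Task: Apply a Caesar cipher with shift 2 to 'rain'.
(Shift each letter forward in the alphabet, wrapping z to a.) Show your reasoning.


Shift each letter by 2: r -> t, a -> c, i -> k, n -> p. Result: 'tckp'.

tckp


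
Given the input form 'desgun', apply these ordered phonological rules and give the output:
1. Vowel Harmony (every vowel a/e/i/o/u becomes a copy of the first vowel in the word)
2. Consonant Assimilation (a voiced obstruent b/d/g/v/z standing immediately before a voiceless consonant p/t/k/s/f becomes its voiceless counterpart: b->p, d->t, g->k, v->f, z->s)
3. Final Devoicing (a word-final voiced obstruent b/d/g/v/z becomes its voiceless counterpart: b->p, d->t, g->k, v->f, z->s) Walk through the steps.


Starting form: 'desgun'
Rule 1: Vowel Harmony: all vowels become 'e' (matching first vowel). 'desgun' -> 'desgen'
Rule 2: Consonant Assimilation: no voiced obstruent (b/d/g/v/z) stands immediately before a voiceless consonant (p/t/k/s/f). No change.
Rule 3: Final Devoicing: final consonant 'n' is not one of the voiced obstruents b/d/g/v/z. No change.
Final form: 'desgen'

desgen


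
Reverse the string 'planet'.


Reverse 'planet' character by character: 'tenalp'.

tenalp


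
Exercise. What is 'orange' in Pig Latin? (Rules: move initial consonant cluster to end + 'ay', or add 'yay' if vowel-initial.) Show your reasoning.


'orange' starts with a vowel, so add 'yay': 'orangeyay'.

orangeyay


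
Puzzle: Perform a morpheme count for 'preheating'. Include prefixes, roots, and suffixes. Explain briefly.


Decomposition: pre- (prefix) + heat (root) + -ing (suffix) = 3 morpheme(s)

3 morphemes


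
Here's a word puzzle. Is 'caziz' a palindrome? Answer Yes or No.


Forward: 'caziz'
Reversed: 'zizac'
They differ.

No


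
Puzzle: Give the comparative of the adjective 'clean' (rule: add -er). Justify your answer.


Apply comparative formation (add -er): 'clean' -> 'cleaner'.

cleaner


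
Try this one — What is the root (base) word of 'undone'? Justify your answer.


Remove prefix 'un' from 'undone' to get root 'done'.

done


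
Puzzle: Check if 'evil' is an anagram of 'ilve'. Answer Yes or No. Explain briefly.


Sorted letters of 'evil': 'eilv'
Sorted letters of 'ilve': 'eilv'
They match.

Yes


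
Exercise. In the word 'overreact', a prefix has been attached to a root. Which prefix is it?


The word 'overreact' = 'over' (prefix) + 'react' (root). The prefix is 'over'.

over


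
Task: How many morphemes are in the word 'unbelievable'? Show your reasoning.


Decomposition: un- (prefix) + believe (root) + -able (suffix) = 3 morpheme(s)

3 morphemes


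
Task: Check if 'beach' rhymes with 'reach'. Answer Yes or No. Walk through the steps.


Rime (stressed vowel + following sounds) of 'beach': -each = /iːtʃ/
Rime of 'reach': -each = /iːtʃ/
/iːtʃ/ and /iːtʃ/ are the same ending sound, so the words rhyme.

Yes


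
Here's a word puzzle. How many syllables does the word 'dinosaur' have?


Break 'dinosaur' into syllables: di-no-saur -> di | no | saur = 3 syllables

3 syllables


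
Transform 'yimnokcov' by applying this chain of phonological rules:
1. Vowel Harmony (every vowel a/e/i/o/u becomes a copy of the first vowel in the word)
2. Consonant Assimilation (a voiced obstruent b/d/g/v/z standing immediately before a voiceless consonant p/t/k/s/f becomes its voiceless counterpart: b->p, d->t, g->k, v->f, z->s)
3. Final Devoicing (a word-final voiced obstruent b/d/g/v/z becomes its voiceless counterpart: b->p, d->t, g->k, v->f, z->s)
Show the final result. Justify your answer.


Starting form: 'yimnokcov'
Rule 1: Vowel Harmony: all vowels become 'i' (matching first vowel). 'yimnokcov' -> 'yimnikciv'
Rule 2: Consonant Assimilation: no voiced obstruent (b/d/g/v/z) stands immediately before a voiceless consonant (p/t/k/s/f). No change.
Rule 3: Final Devoicing: word-final voiced obstruent 'v' becomes voiceless 'f'. 'yimnikciv' -> 'yimnikcif'
Final form: 'yimnikcif'

yimnikcif


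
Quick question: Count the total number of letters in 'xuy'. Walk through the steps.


Spell out 'xuy' and number each letter: x(1), u(2), y(3). Total: 3 letters.

3


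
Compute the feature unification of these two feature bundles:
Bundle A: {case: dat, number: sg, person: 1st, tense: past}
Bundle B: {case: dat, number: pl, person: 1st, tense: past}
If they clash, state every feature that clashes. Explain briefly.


Compare features:
case: A=dat vs B=dat -> unified: dat
number: A=sg vs B=pl -> CLASH
person: A=1st vs B=1st -> unified: 1st
tense: A=past vs B=past -> unified: past
Clash detected on feature 'number' (sg vs pl); unification fails.

CLASH on 'number' (sg vs pl)


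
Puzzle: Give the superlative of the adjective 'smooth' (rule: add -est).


Apply superlative formation (add -est): 'smooth' -> 'smoothest'.

smoothest


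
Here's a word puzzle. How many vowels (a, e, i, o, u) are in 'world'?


Vowels in 'world': o = 1 vowels.

1


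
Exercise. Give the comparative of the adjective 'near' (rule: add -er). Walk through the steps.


Apply comparative formation (add -er): 'near' -> 'nearer'.

nearer


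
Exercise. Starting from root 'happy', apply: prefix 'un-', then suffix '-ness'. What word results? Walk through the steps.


Step 1: Add prefix 'un-' to 'happy' = 'unhappy'
Step 2: Add suffix '-ness' to 'unhappy' = 'unhappiness'

unhappiness


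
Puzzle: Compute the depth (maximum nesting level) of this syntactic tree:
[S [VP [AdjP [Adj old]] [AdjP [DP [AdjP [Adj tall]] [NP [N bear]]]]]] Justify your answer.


Count bracket nesting levels:
'[' at pos 0: depth = 1
'[' at pos 3: depth = 2
'[' at pos 7: depth = 3
'[' at pos 13: depth = 4
'[' at pos 24: depth = 3
'[' at pos 30: depth = 4
'[' at pos 34: depth = 5
'[' at pos 40: depth = 6
'[' at pos 52: depth = 5
'[' at pos 56: depth = 6
Maximum depth reached: 6

6


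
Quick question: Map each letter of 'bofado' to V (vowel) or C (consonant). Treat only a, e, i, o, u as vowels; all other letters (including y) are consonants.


Letter mapping: b = C, o = V, f = C, a = V, d = C, o = V.

CVCVCV


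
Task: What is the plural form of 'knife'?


Apply rule: Change -fe to -ves. 'knife' becomes 'knives'.

knives


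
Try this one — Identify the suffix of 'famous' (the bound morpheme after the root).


The word 'famous' = 'fame' (root) + '-ous' (suffix). The suffix is '-ous'.

ous


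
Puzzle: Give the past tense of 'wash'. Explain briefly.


Apply rule: Add -ed. 'wash' becomes 'washed'.

washed


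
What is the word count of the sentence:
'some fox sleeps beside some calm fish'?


Split into words: some | fox | sleeps | beside | some | calm | fish = 7 words.

7


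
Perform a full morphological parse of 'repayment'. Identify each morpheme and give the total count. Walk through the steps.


Step 1: Identify prefix: 're' (meaning: again)
Step 2: Identify root: 'pay'
Step 3: Identify suffix(es): 'ment'
Decomposition: re- (prefix: again) + pay (root) + -ment (suffix: action/result)
Total morphemes: 3

3 morphemes (re- (prefix: again) + pay (root) + -ment (suffix: action/result))


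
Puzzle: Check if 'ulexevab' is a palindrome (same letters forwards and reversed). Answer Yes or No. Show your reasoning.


Forward: 'ulexevab'
Reversed: 'bavexelu'
They differ.

No


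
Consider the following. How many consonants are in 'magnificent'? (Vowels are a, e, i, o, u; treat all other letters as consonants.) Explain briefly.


Consonants in 'magnificent': m, g, n, f, c, n, t = 7 consonants.

7


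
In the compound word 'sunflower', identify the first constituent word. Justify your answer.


Split 'sunflower' into 'sun' + 'flower'. The first part is 'sun'.

sun


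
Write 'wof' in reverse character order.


Reverse 'wof' character by character: 'fow'.

fow


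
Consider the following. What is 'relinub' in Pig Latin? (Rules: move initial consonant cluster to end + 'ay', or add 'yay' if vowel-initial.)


'relinub': move consonant cluster 'r' to end and add 'ay': 'elinubray'.

elinubray


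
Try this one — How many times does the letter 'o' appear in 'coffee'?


Letter 'o' in 'coffee': found at position(s) 2 = 1 occurrence(s).

1


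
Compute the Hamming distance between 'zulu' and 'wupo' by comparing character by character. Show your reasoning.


Alignment:
Position 1: 'z' vs 'w' = DIFFER
Position 2: 'u' vs 'u' = match
Position 3: 'l' vs 'p' = DIFFER
Position 4: 'u' vs 'o' = DIFFER
Total differences: 3

3


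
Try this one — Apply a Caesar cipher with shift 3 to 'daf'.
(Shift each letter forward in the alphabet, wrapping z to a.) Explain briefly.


Shift each letter by 3: d -> g, a -> d, f -> i. Result: 'gdi'.

gdi


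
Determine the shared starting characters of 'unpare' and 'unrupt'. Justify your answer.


Compare from the start: 2 characters match: 'un'. Mismatch at position 3: 'p' vs 'r'.

un


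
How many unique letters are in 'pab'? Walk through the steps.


Unique letters in 'pab': {a, b, p} = 3 distinct letters.

3


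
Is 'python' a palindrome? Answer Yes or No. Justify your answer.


Forward: 'python'
Reversed: 'nohtyp'
They differ.

No


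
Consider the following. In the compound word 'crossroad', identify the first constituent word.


Split 'crossroad' into 'cross' + 'road'. The first part is 'cross'.

cross


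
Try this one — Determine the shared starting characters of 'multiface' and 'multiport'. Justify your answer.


Compare from the start: 5 characters match: 'multi'. Mismatch at position 6: 'f' vs 'p'.

multi


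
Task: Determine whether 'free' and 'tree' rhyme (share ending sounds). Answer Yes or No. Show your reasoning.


Rime (stressed vowel + following sounds) of 'free': -ee = /iː/
Rime of 'tree': -ee = /iː/
/iː/ and /iː/ are the same ending sound, so the words rhyme.

Yes


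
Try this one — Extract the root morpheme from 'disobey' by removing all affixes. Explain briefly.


Remove prefix 'dis' from 'disobey' to get root 'obey'.

obey


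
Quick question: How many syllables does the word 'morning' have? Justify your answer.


Break 'morning' into syllables: morn-ing -> morn | ing = 2 syllables

2 syllables


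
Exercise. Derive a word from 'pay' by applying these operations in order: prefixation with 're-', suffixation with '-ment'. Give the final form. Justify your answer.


Step 1: Add prefix 're-' to 'pay' = 'repay'
Step 2: Add suffix '-ment' to 'repay' = 'repayment'

repayment


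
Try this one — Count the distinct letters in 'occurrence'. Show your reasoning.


Unique letters in 'occurrence': {c, e, n, o, r, u} = 6 distinct letters.

6


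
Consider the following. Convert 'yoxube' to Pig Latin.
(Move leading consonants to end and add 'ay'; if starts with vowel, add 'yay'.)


'yoxube': move consonant cluster 'y' to end and add 'ay': 'oxubeyay'.

oxubeyay


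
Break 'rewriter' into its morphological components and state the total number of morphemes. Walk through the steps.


Step 1: Identify prefix: 're' (meaning: again)
Step 2: Identify root: 'write'
Step 3: Identify suffix(es): 'er'
Decomposition: re- (prefix: again) + write (root) + -er (suffix: one who)
Total morphemes: 3

3 morphemes (re- (prefix: again) + write (root) + -er (suffix: one who))


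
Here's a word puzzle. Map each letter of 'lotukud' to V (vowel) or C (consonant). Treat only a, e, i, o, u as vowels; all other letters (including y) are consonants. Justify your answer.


Letter mapping: l = C, o = V, t = C, u = V, k = C, u = V, d = C.

CVCVCVC


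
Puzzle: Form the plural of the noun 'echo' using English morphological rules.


Apply rule: Add -es (consonant + o). 'echo' becomes 'echoes'.

echoes


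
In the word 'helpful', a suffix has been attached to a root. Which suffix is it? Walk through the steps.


The word 'helpful' = 'help' (root) + '-ful' (suffix). The suffix is '-ful'.

ful


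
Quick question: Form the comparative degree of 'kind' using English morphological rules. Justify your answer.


Apply comparative formation (add -er): 'kind' -> 'kinder'.

kinder


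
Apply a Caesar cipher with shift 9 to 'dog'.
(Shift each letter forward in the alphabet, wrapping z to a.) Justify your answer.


Shift each letter by 9: d -> m, o -> x, g -> p. Result: 'mxp'.

mxp


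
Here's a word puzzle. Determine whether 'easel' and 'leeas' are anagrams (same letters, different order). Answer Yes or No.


Sorted letters of 'easel': 'aeels'
Sorted letters of 'leeas': 'aeels'
They match.

Yes


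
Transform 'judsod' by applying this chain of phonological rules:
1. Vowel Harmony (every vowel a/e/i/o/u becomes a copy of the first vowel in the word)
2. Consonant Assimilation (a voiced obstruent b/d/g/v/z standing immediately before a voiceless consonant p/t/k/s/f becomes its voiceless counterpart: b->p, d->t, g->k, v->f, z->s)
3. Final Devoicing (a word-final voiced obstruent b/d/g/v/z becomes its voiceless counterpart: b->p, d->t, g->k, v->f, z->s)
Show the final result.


Starting form: 'judsod'
Rule 1: Vowel Harmony: all vowels become 'u' (matching first vowel). 'judsod' -> 'judsud'
Rule 2: Consonant Assimilation: voiced obstruent before voiceless consonant becomes voiceless ('ds' -> 'ts'). 'judsud' -> 'jutsud'
Rule 3: Final Devoicing: word-final voiced obstruent 'd' becomes voiceless 't'. 'jutsud' -> 'jutsut'
Final form: 'jutsut'

jutsut


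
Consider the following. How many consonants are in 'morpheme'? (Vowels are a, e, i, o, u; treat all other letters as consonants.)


Consonants in 'morpheme': m, r, p, h, m = 5 consonants.

5


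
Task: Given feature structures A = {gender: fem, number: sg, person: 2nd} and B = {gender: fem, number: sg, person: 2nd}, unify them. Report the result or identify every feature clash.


Compare features:
gender: A=fem vs B=fem -> unified: fem
number: A=sg vs B=sg -> unified: sg
person: A=2nd vs B=2nd -> unified: 2nd
No clashes found.

Unified: {gender: fem, number: sg, person: 2nd}


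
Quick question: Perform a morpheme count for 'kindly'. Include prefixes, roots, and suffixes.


Decomposition: kind (root) + -ly (suffix) = 2 morpheme(s)

2 morphemes


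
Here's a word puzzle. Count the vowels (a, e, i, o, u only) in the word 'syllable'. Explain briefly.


Vowels in 'syllable': a, e = 2 vowels.

2


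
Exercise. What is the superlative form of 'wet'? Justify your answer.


Apply superlative formation (double final consonant, add -est): 'wet' -> 'wettest'.

wettest


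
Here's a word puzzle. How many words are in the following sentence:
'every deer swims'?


Split into words: every | deer | swims = 3 words.

3


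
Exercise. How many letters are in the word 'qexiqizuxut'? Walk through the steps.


Spell out 'qexiqizuxut' and number each letter: q(1), e(2), x(3), i(4), q(5), i(6), z(7), u(8), x(9), u(10), t(11). Total: 11 letters.

11


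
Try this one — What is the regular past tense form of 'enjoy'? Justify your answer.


Apply rule: Add -ed. 'enjoy' becomes 'enjoyed'.

enjoyed


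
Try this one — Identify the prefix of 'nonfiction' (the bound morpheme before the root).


The word 'nonfiction' = 'non' (prefix) + 'fiction' (root). The prefix is 'non'.

non


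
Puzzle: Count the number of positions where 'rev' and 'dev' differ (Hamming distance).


Alignment:
Position 1: 'r' vs 'd' = DIFFER
Position 2: 'e' vs 'e' = match
Position 3: 'v' vs 'v' = match
Total differences: 1

1


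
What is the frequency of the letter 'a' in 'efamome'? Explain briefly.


Letter 'a' in 'efamome': found at position(s) 3 = 1 occurrence(s).

1


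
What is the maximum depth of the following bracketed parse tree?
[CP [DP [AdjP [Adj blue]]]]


Count bracket nesting levels:
'[' at pos 0: depth = 1
'[' at pos 4: depth = 2
'[' at pos 8: depth = 3
'[' at pos 14: depth = 4
Maximum depth reached: 4

4


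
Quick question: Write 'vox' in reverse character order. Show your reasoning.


Reverse 'vox' character by character: 'xov'.

xov


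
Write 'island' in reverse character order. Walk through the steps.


Reverse 'island' character by character: 'dnalsi'.

dnalsi


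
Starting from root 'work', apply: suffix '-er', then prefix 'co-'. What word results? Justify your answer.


Step 1: Add suffix '-er' to 'work' = 'worker'
Step 2: Add prefix 'co-' to 'worker' = 'coworker'

coworker


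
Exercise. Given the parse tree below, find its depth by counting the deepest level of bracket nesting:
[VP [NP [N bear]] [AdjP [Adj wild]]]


Count bracket nesting levels:
'[' at pos 0: depth = 1
'[' at pos 4: depth = 2
'[' at pos 8: depth = 3
'[' at pos 18: depth = 2
'[' at pos 24: depth = 3
Maximum depth reached: 3

3


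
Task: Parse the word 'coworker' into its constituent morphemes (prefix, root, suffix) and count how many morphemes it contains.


Step 1: Identify prefix: 'co' (meaning: together)
Step 2: Identify root: 'work'
Step 3: Identify suffix(es): 'er'
Decomposition: co- (prefix: together) + work (root) + -er (suffix: one who)
Total morphemes: 3

3 morphemes (co- (prefix: together) + work (root) + -er (suffix: one who))


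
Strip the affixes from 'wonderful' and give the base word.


Remove suffix '-ful' from 'wonderful' to get root 'wonder'.

wonder


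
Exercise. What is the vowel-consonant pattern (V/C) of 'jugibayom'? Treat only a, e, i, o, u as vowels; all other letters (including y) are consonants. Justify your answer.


Letter mapping: j = C, u = V, g = C, i = V, b = C, a = V, y = C, o = V, m = C.

CVCVCVCVC


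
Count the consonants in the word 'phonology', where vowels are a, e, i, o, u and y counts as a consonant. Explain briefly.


Consonants in 'phonology': p, h, n, l, g, y = 6 consonants.

6


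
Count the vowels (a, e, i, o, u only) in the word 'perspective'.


Vowels in 'perspective': e, e, i, e = 4 vowels.

4


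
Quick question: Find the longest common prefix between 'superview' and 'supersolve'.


Compare from the start: 5 characters match: 'super'. Mismatch at position 6: 'v' vs 's'.

super


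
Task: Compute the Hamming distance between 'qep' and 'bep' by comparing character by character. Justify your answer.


Alignment:
Position 1: 'q' vs 'b' = DIFFER
Position 2: 'e' vs 'e' = match
Position 3: 'p' vs 'p' = match
Total differences: 1

1


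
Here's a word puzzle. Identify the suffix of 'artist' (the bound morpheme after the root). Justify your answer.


The word 'artist' = 'art' (root) + '-ist' (suffix). The suffix is '-ist'.

ist


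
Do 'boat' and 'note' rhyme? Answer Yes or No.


Rime (stressed vowel + following sounds) of 'boat': -oat = /oʊt/
Rime of 'note': -ote = /oʊt/
/oʊt/ and /oʊt/ are the same ending sound, so the words rhyme.

Yes


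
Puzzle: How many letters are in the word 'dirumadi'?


Spell out 'dirumadi' and number each letter: d(1), i(2), r(3), u(4), m(5), a(6), d(7), i(8). Total: 8 letters.

8


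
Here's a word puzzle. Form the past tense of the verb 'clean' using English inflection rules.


Apply rule: Add -ed. 'clean' becomes 'cleaned'.

cleaned


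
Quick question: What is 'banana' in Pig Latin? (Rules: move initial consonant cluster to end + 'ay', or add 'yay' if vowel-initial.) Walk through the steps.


'banana': move consonant cluster 'b' to end and add 'ay': 'ananabay'.

ananabay


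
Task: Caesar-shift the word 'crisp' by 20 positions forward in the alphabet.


Shift each letter by 20: c -> w, r -> l, i -> c, s -> m, p -> j. Result: 'wlcmj'.

wlcmj


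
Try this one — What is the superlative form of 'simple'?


Apply superlative formation (ends in e: add -st): 'simple' -> 'simplest'.

simplest


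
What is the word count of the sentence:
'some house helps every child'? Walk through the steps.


Split into words: some | house | helps | every | child = 5 words.

5


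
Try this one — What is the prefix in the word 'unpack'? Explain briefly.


The word 'unpack' = 'un' (prefix) + 'pack' (root). The prefix is 'un'.

un


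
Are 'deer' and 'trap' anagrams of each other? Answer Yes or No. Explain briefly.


Sorted letters of 'deer': 'deer'
Sorted letters of 'trap': 'aprt'
They do not match.

No


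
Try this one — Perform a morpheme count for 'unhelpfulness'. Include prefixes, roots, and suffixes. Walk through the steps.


Decomposition: un- (prefix) + help (root) + -ful (suffix) + -ness (suffix) = 4 morpheme(s)

4 morphemes


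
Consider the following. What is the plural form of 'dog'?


Apply rule: Add -s. 'dog' becomes 'dogs'.

dogs


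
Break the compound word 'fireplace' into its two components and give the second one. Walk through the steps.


Split 'fireplace' into 'fire' + 'place'. The second part is 'place'.

place


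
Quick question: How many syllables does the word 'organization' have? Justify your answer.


Break 'organization' into syllables: or-gan-i-za-tion -> or | gan | i | za | tion = 5 syllables

5 syllables


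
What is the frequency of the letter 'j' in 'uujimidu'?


Letter 'j' in 'uujimidu': found at position(s) 3 = 1 occurrence(s).

1


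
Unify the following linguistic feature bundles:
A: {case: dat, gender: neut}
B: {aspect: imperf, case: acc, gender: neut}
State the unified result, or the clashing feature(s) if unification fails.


Compare features:
aspect: A=_ vs B=imperf -> unified: imperf
case: A=dat vs B=acc -> CLASH
gender: A=neut vs B=neut -> unified: neut
Clash detected on feature 'case' (dat vs acc); unification fails.

CLASH on 'case' (dat vs acc)


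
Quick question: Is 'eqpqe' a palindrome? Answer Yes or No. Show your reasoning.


Forward: 'eqpqe'
Reversed: 'eqpqe'
They are identical.

Yes


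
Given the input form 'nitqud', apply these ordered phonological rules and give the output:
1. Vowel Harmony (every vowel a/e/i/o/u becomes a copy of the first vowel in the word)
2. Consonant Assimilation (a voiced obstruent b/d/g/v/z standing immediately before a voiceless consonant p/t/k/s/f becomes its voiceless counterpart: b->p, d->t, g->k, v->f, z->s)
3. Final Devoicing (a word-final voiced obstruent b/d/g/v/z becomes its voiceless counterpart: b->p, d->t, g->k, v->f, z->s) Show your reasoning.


Starting form: 'nitqud'
Rule 1: Vowel Harmony: all vowels become 'i' (matching first vowel). 'nitqud' -> 'nitqid'
Rule 2: Consonant Assimilation: no voiced obstruent (b/d/g/v/z) stands immediately before a voiceless consonant (p/t/k/s/f). No change.
Rule 3: Final Devoicing: word-final voiced obstruent 'd' becomes voiceless 't'. 'nitqid' -> 'nitqit'
Final form: 'nitqit'

nitqit


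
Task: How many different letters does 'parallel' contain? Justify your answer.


Unique letters in 'parallel': {a, e, l, p, r} = 5 distinct letters.

5


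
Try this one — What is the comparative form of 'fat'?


Apply comparative formation (double final consonant, add -er): 'fat' -> 'fatter'.

fatter


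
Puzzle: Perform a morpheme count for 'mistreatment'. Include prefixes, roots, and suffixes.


Decomposition: mis- (prefix) + treat (root) + -ment (suffix) = 3 morpheme(s)

3 morphemes


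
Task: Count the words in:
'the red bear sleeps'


Split into words: the | red | bear | sleeps = 4 words.

4


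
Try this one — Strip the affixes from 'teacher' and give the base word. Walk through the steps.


Remove suffix '-er' from 'teacher' to get root 'teach'.

teach


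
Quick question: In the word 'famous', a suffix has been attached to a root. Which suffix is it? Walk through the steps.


The word 'famous' = 'fame' (root) + '-ous' (suffix). The suffix is '-ous'.

ous
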